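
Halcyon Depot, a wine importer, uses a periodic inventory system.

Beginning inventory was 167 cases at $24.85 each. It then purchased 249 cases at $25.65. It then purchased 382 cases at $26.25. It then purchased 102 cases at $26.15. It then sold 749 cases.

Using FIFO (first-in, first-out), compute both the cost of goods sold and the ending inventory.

Sale 1 (749) [FIFO — oldest first]: 167 @ $24.85 + 249 @ $25.65 + 333 @ $26.25 = $19,278.05
Ending inventory: 49 @ $26.25 + 102 @ $26.15 = $3,953.55
Check: goods available $23,231.60 = COGS $19,278.05 + ending $3,953.55

COGS = $19,278.05; ending inventory = $3,953.55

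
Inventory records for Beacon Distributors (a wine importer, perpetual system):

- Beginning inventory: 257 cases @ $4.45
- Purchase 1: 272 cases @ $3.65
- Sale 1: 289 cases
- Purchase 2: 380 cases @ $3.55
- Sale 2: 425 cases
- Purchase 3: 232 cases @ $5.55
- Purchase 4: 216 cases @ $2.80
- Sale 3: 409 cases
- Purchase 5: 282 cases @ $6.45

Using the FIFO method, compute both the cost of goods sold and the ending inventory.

COGS = $4,673.15; ending inventory = $2,523.60

Sale 1 (289) [FIFO — oldest first]: 257 @ $4.45 + 32 @ $3.65 = $1,260.45
Sale 2 (425) [FIFO — oldest first]: 240 @ $3.65 + 185 @ $3.55 = $1,532.75
Sale 3 (409) [FIFO — oldest first]: 195 @ $3.55 + 214 @ $5.55 = $1,879.95
Total COGS = $1,260.45 + $1,532.75 + $1,879.95 = $4,673.15
Ending inventory: 18 @ $5.55 + 216 @ $2.80 + 282 @ $6.45 = $2,523.60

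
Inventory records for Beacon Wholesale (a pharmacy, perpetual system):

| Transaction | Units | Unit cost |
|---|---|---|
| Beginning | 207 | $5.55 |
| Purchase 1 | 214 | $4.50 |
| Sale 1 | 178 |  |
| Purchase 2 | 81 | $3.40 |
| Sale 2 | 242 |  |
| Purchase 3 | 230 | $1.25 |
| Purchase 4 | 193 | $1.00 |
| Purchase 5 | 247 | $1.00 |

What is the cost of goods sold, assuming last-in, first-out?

COGS = $1,932.15

Sale 1 (178) [LIFO — newest first]: 178 @ $4.50 = $801.00
Sale 2 (242) [LIFO — newest first]: 81 @ $3.40 + 36 @ $4.50 + 125 @ $5.55 = $1,131.15
Total COGS = $801.00 + $1,131.15 = $1,932.15
Ending inventory: 82 @ $5.55 + 230 @ $1.25 + 193 @ $1.00 + 247 @ $1.00 = $1,182.60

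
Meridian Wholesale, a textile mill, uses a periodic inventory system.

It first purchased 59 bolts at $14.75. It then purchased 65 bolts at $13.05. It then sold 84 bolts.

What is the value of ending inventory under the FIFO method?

Ending inventory = $522.00

Sale 1 (84) [FIFO — oldest first]: 59 @ $14.75 + 25 @ $13.05 = $1,196.50
Ending inventory: 40 @ $13.05 = $522.00
Check: goods available $1,718.50 = COGS $1,196.50 + ending $522.00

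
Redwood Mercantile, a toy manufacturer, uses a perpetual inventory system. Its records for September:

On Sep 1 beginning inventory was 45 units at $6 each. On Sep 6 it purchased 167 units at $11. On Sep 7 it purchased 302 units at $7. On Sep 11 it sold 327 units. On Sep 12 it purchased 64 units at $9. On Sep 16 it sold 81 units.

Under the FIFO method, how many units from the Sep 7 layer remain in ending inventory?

106

Sep 11, 327 sold [FIFO — oldest first]: 45 @ $6 + 167 @ $11 + 115 @ $7 = $2,912
Sep 16, 81 sold [FIFO — oldest first]: 81 @ $7 = $567
Total COGS = $2,912 + $567 = $3,479
Ending inventory: 106 @ $7 + 64 @ $9 = $1,318
Check: goods available $4,797 = COGS $3,479 + ending $1,318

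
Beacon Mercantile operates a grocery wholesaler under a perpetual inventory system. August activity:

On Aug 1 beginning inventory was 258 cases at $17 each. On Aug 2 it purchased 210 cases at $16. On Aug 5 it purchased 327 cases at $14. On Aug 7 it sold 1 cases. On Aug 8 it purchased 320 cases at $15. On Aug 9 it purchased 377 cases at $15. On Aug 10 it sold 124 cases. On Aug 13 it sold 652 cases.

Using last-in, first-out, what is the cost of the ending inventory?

Aug 7, 1 sold [LIFO — newest first]: 1 @ $14 = $14
Aug 10, 124 sold [LIFO — newest first]: 124 @ $15 = $1,860
Aug 13, 652 sold [LIFO — newest first]: 253 @ $15 + 320 @ $15 + 79 @ $14 = $9,701
Total COGS = $14 + $1,860 + $9,701 = $11,575
Ending inventory: 258 @ $17 + 210 @ $16 + 247 @ $14 = $11,204

Ending inventory = $11,204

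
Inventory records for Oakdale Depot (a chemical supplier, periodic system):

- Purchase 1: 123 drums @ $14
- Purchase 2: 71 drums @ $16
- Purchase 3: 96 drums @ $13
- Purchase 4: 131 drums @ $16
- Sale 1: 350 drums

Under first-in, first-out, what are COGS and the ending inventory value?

Sale 1 (350) [FIFO — oldest first]: 123 @ $14 + 71 @ $16 + 96 @ $13 + 60 @ $16 = $5,066
Ending inventory: 71 @ $16 = $1,136

COGS = $5,066; ending inventory = $1,136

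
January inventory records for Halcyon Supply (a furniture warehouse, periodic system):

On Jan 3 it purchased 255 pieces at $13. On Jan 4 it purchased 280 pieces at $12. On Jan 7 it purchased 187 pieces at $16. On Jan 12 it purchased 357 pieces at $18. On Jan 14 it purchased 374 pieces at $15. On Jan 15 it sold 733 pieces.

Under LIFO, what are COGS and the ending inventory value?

COGS = $12,068; ending inventory = $9,635

Jan 15, 733 sold [LIFO — newest first]: 374 @ $15 + 357 @ $18 + 2 @ $16 = $12,068
Ending inventory: 255 @ $13 + 280 @ $12 + 185 @ $16 = $9,635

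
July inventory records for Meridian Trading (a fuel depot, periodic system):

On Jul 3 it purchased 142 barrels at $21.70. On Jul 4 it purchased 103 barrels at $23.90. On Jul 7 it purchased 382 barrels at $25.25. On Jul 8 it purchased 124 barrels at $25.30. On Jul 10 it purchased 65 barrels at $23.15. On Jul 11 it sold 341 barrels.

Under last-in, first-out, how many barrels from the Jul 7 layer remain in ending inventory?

Jul 11, 341 sold [LIFO — newest first]: 65 @ $23.15 + 124 @ $25.30 + 152 @ $25.25 = $8,479.95
Ending inventory: 142 @ $21.70 + 103 @ $23.90 + 230 @ $25.25 = $11,350.60

230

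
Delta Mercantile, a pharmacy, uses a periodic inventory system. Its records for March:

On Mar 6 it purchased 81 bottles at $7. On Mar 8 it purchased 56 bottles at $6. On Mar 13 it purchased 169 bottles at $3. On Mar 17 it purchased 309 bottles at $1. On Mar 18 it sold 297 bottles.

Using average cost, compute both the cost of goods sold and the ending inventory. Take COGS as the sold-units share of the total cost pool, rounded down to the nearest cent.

Mar 18, sell 297: 297/615 × $1,719.00 → $830.15
Ending inventory (cost pool remaining) = $888.85
Check: goods available $1,719.00 = COGS $830.15 + ending $888.85

COGS = $830.15; ending inventory = $888.85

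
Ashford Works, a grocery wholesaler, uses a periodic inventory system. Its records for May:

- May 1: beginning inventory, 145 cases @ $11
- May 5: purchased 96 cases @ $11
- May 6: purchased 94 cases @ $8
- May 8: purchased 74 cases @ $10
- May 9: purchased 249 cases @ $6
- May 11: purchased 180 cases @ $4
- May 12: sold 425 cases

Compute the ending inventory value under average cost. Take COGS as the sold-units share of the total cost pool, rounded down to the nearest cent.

Ending inventory = $3,132.99

May 12, sell 425: 425/838 × $6,357.00 → $3,224.01
Ending inventory (cost pool remaining) = $3,132.99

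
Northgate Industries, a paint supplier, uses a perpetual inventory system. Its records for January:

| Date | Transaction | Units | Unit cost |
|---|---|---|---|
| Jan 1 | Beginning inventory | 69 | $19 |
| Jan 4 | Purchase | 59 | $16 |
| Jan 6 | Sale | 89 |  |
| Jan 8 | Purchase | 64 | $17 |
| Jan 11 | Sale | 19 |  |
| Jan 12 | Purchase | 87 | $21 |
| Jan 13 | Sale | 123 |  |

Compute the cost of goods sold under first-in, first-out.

COGS = $4,162

Jan 6, 89 sold [FIFO — oldest first]: 69 @ $19 + 20 @ $16 = $1,631
Jan 11, 19 sold [FIFO — oldest first]: 19 @ $16 = $304
Jan 13, 123 sold [FIFO — oldest first]: 20 @ $16 + 64 @ $17 + 39 @ $21 = $2,227
Total COGS = $1,631 + $304 + $2,227 = $4,162
Ending inventory: 48 @ $21 = $1,008
Check: goods available $5,170 = COGS $4,162 + ending $1,008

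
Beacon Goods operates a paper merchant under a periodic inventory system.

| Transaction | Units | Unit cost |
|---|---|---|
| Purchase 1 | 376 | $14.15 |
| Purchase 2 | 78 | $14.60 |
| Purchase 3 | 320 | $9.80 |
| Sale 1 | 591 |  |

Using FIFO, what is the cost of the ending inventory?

Ending inventory = $1,793.40

Sale 1 (591) [FIFO — oldest first]: 376 @ $14.15 + 78 @ $14.60 + 137 @ $9.80 = $7,801.80
Ending inventory: 183 @ $9.80 = $1,793.40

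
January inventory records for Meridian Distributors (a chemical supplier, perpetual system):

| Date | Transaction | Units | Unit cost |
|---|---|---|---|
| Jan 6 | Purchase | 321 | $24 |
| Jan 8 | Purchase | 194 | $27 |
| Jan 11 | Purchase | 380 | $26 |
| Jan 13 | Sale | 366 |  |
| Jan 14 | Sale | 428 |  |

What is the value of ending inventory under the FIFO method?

Ending inventory = $2,626

Jan 13, 366 sold [FIFO — oldest first]: 321 @ $24 + 45 @ $27 = $8,919
Jan 14, 428 sold [FIFO — oldest first]: 149 @ $27 + 279 @ $26 = $11,277
Total COGS = $8,919 + $11,277 = $20,196
Ending inventory: 101 @ $26 = $2,626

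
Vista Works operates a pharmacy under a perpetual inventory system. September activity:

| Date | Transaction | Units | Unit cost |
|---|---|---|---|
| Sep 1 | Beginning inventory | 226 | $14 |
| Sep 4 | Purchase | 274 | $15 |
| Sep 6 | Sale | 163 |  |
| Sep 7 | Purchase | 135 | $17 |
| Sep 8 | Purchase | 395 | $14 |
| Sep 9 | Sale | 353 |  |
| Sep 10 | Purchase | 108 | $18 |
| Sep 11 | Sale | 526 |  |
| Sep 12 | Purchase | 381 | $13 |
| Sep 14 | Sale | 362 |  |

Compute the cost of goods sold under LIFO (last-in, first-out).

COGS = $20,405

Sep 6, 163 sold [LIFO — newest first]: 163 @ $15 = $2,445
Sep 9, 353 sold [LIFO — newest first]: 353 @ $14 = $4,942
Sep 11, 526 sold [LIFO — newest first]: 108 @ $18 + 42 @ $14 + 135 @ $17 + 111 @ $15 + 130 @ $14 = $8,312
Sep 14, 362 sold [LIFO — newest first]: 362 @ $13 = $4,706
Total COGS = $2,445 + $4,942 + $8,312 + $4,706 = $20,405
Ending inventory: 96 @ $14 + 19 @ $13 = $1,591
Check: goods available $21,996 = COGS $20,405 + ending $1,591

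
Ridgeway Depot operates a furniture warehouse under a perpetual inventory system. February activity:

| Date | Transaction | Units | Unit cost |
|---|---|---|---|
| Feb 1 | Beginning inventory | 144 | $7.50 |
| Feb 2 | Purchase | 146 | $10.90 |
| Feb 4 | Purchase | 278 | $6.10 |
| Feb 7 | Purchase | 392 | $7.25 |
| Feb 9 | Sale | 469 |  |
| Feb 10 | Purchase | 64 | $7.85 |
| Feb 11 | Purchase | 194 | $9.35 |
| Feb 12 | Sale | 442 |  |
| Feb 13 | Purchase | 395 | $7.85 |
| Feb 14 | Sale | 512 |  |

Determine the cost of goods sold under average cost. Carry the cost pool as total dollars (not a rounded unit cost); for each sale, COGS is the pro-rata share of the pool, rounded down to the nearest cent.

COGS = $11,121.00

After Feb 1: 144 on hand, pool $1,080.00 (≈ $7.5000 each)
After Feb 2: 290 on hand, pool $2,671.40 (≈ $9.2117 each)
After Feb 4: 568 on hand, pool $4,367.20 (≈ $7.6887 each)
After Feb 7: 960 on hand, pool $7,209.20 (≈ $7.5096 each)
Feb 9, sell 469: 469/960 × $7,209.20 → $3,521.99
After Feb 10: 555 on hand, pool $4,189.61 (≈ $7.5488 each)
After Feb 11: 749 on hand, pool $6,003.51 (≈ $8.0154 each)
Feb 12, sell 442: 442/749 × $6,003.51 → $3,542.79
After Feb 13: 702 on hand, pool $5,561.47 (≈ $7.9223 each)
Feb 14, sell 512: 512/702 × $5,561.47 → $4,056.22
Total COGS = $3,521.99 + $3,542.79 + $4,056.22 = $11,121.00
Ending inventory (cost pool remaining) = $1,505.25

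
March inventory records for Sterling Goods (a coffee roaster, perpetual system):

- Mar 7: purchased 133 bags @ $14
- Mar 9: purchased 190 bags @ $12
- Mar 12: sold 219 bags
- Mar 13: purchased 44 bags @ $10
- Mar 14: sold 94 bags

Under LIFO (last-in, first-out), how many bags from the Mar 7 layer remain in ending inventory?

Mar 12, 219 sold [LIFO — newest first]: 190 @ $12 + 29 @ $14 = $2,686
Mar 14, 94 sold [LIFO — newest first]: 44 @ $10 + 50 @ $14 = $1,140
Total COGS = $2,686 + $1,140 = $3,826
Ending inventory: 54 @ $14 = $756

54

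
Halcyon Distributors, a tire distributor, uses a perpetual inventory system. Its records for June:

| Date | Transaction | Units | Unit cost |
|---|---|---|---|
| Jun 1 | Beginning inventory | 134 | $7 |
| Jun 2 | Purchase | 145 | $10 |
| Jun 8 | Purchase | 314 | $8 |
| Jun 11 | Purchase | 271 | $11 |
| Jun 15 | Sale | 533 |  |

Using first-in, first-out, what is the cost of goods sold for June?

COGS = $4,420

Jun 15, 533 sold [FIFO — oldest first]: 134 @ $7 + 145 @ $10 + 254 @ $8 = $4,420
Ending inventory: 60 @ $8 + 271 @ $11 = $3,461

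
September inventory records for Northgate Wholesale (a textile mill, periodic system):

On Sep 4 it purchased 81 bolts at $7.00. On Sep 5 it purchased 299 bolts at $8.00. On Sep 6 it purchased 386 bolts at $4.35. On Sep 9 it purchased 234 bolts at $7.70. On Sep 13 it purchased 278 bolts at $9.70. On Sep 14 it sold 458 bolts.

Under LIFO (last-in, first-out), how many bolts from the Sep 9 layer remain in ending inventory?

54

Sep 14, 458 sold [LIFO — newest first]: 278 @ $9.70 + 180 @ $7.70 = $4,082.60
Ending inventory: 81 @ $7.00 + 299 @ $8.00 + 386 @ $4.35 + 54 @ $7.70 = $5,053.90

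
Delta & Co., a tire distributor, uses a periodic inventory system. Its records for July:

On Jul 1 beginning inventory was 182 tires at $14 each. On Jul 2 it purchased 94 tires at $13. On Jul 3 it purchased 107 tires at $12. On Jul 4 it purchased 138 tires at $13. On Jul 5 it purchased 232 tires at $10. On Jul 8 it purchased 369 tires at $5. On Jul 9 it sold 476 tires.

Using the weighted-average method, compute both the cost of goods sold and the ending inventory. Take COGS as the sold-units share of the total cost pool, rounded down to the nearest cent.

COGS = $4,672.18; ending inventory = $6,340.82

Jul 9, sell 476: 476/1122 × $11,013.00 → $4,672.18
Ending inventory (cost pool remaining) = $6,340.82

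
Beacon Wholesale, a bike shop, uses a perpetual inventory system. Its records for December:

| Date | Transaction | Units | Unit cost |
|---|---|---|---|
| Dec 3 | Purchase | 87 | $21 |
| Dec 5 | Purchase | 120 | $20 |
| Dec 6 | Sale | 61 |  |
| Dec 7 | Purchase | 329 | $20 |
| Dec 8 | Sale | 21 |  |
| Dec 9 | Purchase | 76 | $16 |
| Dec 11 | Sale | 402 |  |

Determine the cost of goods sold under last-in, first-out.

Dec 6, 61 sold [LIFO — newest first]: 61 @ $20 = $1,220
Dec 8, 21 sold [LIFO — newest first]: 21 @ $20 = $420
Dec 11, 402 sold [LIFO — newest first]: 76 @ $16 + 308 @ $20 + 18 @ $20 = $7,736
Total COGS = $1,220 + $420 + $7,736 = $9,376
Ending inventory: 87 @ $21 + 41 @ $20 = $2,647
Check: goods available $12,023 = COGS $9,376 + ending $2,647

COGS = $9,376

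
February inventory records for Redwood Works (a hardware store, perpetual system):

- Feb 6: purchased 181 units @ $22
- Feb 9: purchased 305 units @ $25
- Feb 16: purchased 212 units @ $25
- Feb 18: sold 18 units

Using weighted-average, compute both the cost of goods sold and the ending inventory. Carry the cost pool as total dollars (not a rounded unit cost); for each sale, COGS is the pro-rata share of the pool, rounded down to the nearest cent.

After Feb 6: 181 on hand, pool $3,982.00 (≈ $22.0000 each)
After Feb 9: 486 on hand, pool $11,607.00 (≈ $23.8827 each)
After Feb 16: 698 on hand, pool $16,907.00 (≈ $24.2221 each)
Feb 18, sell 18: 18/698 × $16,907.00 → $435.99
Ending inventory (cost pool remaining) = $16,471.01

COGS = $435.99; ending inventory = $16,471.01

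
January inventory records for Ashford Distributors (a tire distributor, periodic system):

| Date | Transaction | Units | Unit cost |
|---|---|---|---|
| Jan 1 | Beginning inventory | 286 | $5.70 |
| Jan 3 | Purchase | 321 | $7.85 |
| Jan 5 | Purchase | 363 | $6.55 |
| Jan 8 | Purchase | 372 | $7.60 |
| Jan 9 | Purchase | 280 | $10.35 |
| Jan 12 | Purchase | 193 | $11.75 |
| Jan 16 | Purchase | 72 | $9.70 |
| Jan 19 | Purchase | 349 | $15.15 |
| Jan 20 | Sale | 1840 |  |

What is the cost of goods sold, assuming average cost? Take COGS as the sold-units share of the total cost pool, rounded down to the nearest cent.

Jan 20, sell 1840: 1840/2236 × $20,506.40 → $16,874.67
Ending inventory (cost pool remaining) = $3,631.73
Check: goods available $20,506.40 = COGS $16,874.67 + ending $3,631.73

COGS = $16,874.67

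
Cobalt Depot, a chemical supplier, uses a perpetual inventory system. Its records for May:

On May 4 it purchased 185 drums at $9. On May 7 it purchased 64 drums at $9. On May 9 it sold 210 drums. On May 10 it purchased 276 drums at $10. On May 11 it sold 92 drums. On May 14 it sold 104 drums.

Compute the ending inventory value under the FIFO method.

Ending inventory = $1,190

May 9, 210 sold [FIFO — oldest first]: 185 @ $9 + 25 @ $9 = $1,890
May 11, 92 sold [FIFO — oldest first]: 39 @ $9 + 53 @ $10 = $881
May 14, 104 sold [FIFO — oldest first]: 104 @ $10 = $1,040
Total COGS = $1,890 + $881 + $1,040 = $3,811
Ending inventory: 119 @ $10 = $1,190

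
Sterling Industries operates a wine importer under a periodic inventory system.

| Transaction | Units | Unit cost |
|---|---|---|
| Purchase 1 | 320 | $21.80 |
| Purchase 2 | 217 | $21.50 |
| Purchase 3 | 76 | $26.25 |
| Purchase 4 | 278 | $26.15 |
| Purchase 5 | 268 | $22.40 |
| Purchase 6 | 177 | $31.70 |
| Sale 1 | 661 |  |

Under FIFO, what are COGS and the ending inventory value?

COGS = $14,891.70; ending inventory = $17,628.60

Sale 1 (661) [FIFO — oldest first]: 320 @ $21.80 + 217 @ $21.50 + 76 @ $26.25 + 48 @ $26.15 = $14,891.70
Ending inventory: 230 @ $26.15 + 268 @ $22.40 + 177 @ $31.70 = $17,628.60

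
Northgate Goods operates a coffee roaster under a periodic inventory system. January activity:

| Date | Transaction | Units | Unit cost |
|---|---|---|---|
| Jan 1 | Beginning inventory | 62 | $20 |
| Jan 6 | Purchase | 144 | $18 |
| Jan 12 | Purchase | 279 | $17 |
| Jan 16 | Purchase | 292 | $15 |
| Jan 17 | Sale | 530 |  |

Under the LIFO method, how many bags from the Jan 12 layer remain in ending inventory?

41

Jan 17, 530 sold [LIFO — newest first]: 292 @ $15 + 238 @ $17 = $8,426
Ending inventory: 62 @ $20 + 144 @ $18 + 41 @ $17 = $4,529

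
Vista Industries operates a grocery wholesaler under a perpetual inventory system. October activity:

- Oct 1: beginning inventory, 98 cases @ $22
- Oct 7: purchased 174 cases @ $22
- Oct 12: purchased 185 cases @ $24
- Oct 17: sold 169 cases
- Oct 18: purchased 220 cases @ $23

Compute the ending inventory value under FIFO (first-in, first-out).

Ending inventory = $11,766

Oct 17, 169 sold [FIFO — oldest first]: 98 @ $22 + 71 @ $22 = $3,718
Ending inventory: 103 @ $22 + 185 @ $24 + 220 @ $23 = $11,766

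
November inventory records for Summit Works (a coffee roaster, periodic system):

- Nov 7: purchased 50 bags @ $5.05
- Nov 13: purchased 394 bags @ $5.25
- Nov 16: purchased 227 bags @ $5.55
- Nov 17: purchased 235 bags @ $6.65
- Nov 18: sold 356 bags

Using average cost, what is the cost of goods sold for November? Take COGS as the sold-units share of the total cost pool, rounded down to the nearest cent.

COGS = $2,021.10

Nov 18, sell 356: 356/906 × $5,143.60 → $2,021.10
Ending inventory (cost pool remaining) = $3,122.50
Check: goods available $5,143.60 = COGS $2,021.10 + ending $3,122.50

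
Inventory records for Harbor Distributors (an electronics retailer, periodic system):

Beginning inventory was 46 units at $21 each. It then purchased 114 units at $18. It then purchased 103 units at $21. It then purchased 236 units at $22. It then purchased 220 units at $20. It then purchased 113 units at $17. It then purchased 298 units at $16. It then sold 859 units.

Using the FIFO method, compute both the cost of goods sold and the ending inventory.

Sale 1 (859) [FIFO — oldest first]: 46 @ $21 + 114 @ $18 + 103 @ $21 + 236 @ $22 + 220 @ $20 + 113 @ $17 + 27 @ $16 = $17,126
Ending inventory: 271 @ $16 = $4,336

COGS = $17,126; ending inventory = $4,336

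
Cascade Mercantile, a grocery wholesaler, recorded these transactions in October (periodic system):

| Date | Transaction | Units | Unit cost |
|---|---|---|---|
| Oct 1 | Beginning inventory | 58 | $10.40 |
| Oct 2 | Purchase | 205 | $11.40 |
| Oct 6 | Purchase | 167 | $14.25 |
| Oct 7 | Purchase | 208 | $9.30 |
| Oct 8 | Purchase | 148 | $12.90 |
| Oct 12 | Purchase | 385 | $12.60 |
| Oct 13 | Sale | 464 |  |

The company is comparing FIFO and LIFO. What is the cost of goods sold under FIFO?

FIFO COGS: 58 @ $10.40 + 205 @ $11.40 + 167 @ $14.25 + 34 @ $9.30 = $5,636.15
LIFO COGS: 385 @ $12.60 + 79 @ $12.90 = $5,870.10

COGS = $5,636.15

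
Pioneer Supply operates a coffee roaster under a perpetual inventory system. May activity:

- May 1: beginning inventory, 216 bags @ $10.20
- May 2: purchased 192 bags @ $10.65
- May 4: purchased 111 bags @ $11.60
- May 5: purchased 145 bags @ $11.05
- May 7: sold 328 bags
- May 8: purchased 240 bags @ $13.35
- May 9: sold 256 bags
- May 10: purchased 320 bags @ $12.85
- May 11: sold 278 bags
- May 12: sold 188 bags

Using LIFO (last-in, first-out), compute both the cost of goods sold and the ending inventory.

COGS = $12,679.05; ending inventory = $1,774.80

May 7, 328 sold [LIFO — newest first]: 145 @ $11.05 + 111 @ $11.60 + 72 @ $10.65 = $3,656.65
May 9, 256 sold [LIFO — newest first]: 240 @ $13.35 + 16 @ $10.65 = $3,374.40
May 11, 278 sold [LIFO — newest first]: 278 @ $12.85 = $3,572.30
May 12, 188 sold [LIFO — newest first]: 42 @ $12.85 + 104 @ $10.65 + 42 @ $10.20 = $2,075.70
Total COGS = $3,656.65 + $3,374.40 + $3,572.30 + $2,075.70 = $12,679.05
Ending inventory: 174 @ $10.20 = $1,774.80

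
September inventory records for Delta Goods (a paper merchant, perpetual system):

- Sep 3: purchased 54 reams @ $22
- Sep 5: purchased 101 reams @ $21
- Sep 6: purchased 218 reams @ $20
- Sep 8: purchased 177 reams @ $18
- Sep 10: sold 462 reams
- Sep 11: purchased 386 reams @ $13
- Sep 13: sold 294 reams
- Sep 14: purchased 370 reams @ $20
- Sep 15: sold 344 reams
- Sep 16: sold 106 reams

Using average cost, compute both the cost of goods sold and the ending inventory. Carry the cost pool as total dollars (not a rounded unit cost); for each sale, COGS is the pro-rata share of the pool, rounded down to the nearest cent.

After Sep 3: 54 on hand, pool $1,188.00 (≈ $22.0000 each)
After Sep 5: 155 on hand, pool $3,309.00 (≈ $21.3484 each)
After Sep 6: 373 on hand, pool $7,669.00 (≈ $20.5603 each)
After Sep 8: 550 on hand, pool $10,855.00 (≈ $19.7364 each)
Sep 10, sell 462: 462/550 × $10,855.00 → $9,118.20
After Sep 11: 474 on hand, pool $6,754.80 (≈ $14.2506 each)
Sep 13, sell 294: 294/474 × $6,754.80 → $4,189.68
After Sep 14: 550 on hand, pool $9,965.12 (≈ $18.1184 each)
Sep 15, sell 344: 344/550 × $9,965.12 → $6,232.72
Sep 16, sell 106: 106/206 × $3,732.40 → $1,920.55
Total COGS = $9,118.20 + $4,189.68 + $6,232.72 + $1,920.55 = $21,461.15
Ending inventory (cost pool remaining) = $1,811.85

COGS = $21,461.15; ending inventory = $1,811.85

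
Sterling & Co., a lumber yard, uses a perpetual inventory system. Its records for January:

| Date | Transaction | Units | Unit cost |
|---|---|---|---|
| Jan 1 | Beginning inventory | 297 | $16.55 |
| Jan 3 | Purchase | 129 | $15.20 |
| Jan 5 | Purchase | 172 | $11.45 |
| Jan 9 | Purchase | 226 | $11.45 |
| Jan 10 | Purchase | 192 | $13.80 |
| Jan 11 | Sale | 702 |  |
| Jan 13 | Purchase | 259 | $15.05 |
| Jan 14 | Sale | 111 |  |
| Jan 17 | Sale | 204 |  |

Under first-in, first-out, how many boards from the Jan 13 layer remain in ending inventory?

Jan 11, 702 sold [FIFO — oldest first]: 297 @ $16.55 + 129 @ $15.20 + 172 @ $11.45 + 104 @ $11.45 = $10,036.35
Jan 14, 111 sold [FIFO — oldest first]: 111 @ $11.45 = $1,270.95
Jan 17, 204 sold [FIFO — oldest first]: 11 @ $11.45 + 192 @ $13.80 + 1 @ $15.05 = $2,790.60
Total COGS = $10,036.35 + $1,270.95 + $2,790.60 = $14,097.90
Ending inventory: 258 @ $15.05 = $3,882.90

258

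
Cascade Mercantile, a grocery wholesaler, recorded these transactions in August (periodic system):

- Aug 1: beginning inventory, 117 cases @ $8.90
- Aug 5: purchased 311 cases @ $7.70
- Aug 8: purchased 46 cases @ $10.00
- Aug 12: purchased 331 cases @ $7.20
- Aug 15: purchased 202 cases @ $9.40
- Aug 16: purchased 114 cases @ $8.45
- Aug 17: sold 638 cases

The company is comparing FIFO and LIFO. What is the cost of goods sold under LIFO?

FIFO COGS: 117 @ $8.90 + 311 @ $7.70 + 46 @ $10.00 + 164 @ $7.20 = $5,076.80
LIFO COGS: 114 @ $8.45 + 202 @ $9.40 + 322 @ $7.20 = $5,180.50

COGS = $5,180.50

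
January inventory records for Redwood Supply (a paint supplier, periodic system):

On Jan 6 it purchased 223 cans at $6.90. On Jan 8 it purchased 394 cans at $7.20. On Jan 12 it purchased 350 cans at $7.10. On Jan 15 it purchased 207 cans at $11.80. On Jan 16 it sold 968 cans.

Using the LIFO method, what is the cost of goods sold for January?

COGS = $7,881.70

Jan 16, 968 sold [LIFO — newest first]: 207 @ $11.80 + 350 @ $7.10 + 394 @ $7.20 + 17 @ $6.90 = $7,881.70
Ending inventory: 206 @ $6.90 = $1,421.40
Check: goods available $9,303.10 = COGS $7,881.70 + ending $1,421.40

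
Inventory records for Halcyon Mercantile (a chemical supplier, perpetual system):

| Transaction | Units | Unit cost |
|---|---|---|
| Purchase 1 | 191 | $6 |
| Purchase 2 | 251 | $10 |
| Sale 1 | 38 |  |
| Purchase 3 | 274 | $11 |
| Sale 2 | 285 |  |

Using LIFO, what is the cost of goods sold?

Sale 1 (38) [LIFO — newest first]: 38 @ $10 = $380
Sale 2 (285) [LIFO — newest first]: 274 @ $11 + 11 @ $10 = $3,124
Total COGS = $380 + $3,124 = $3,504
Ending inventory: 191 @ $6 + 202 @ $10 = $3,166
Check: goods available $6,670 = COGS $3,504 + ending $3,166

COGS = $3,504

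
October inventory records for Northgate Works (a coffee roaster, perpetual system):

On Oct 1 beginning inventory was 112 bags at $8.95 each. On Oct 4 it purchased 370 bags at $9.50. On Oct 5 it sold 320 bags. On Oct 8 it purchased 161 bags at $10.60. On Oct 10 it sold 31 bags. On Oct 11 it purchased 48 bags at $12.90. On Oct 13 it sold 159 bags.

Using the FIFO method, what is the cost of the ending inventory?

Oct 5, 320 sold [FIFO — oldest first]: 112 @ $8.95 + 208 @ $9.50 = $2,978.40
Oct 10, 31 sold [FIFO — oldest first]: 31 @ $9.50 = $294.50
Oct 13, 159 sold [FIFO — oldest first]: 131 @ $9.50 + 28 @ $10.60 = $1,541.30
Total COGS = $2,978.40 + $294.50 + $1,541.30 = $4,814.20
Ending inventory: 133 @ $10.60 + 48 @ $12.90 = $2,029.00
Check: goods available $6,843.20 = COGS $4,814.20 + ending $2,029.00

Ending inventory = $2,029.00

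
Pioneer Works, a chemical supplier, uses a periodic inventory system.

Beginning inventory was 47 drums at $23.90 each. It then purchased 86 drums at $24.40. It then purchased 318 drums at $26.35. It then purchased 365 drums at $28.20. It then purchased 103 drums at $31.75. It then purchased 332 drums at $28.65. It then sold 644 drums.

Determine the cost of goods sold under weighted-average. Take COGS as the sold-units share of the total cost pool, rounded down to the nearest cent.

Sale 1, sell 644: 644/1251 × $34,676.05 → $17,850.82
Ending inventory (cost pool remaining) = $16,825.23

COGS = $17,850.82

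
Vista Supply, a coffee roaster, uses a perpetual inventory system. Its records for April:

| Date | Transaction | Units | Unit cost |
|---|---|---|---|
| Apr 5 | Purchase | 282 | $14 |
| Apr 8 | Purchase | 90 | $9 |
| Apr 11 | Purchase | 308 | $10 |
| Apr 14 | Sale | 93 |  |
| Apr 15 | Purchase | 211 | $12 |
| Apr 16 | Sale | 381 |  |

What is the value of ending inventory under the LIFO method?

Ending inventory = $5,208

Apr 14, 93 sold [LIFO — newest first]: 93 @ $10 = $930
Apr 16, 381 sold [LIFO — newest first]: 211 @ $12 + 170 @ $10 = $4,232
Total COGS = $930 + $4,232 = $5,162
Ending inventory: 282 @ $14 + 90 @ $9 + 45 @ $10 = $5,208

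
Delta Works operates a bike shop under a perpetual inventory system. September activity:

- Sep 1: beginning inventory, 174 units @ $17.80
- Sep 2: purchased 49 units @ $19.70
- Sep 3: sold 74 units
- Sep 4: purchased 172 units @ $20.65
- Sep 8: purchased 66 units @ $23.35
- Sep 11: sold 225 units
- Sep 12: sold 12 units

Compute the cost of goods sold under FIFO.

Sep 3, 74 sold [FIFO — oldest first]: 74 @ $17.80 = $1,317.20
Sep 11, 225 sold [FIFO — oldest first]: 100 @ $17.80 + 49 @ $19.70 + 76 @ $20.65 = $4,314.70
Sep 12, 12 sold [FIFO — oldest first]: 12 @ $20.65 = $247.80
Total COGS = $1,317.20 + $4,314.70 + $247.80 = $5,879.70
Ending inventory: 84 @ $20.65 + 66 @ $23.35 = $3,275.70

COGS = $5,879.70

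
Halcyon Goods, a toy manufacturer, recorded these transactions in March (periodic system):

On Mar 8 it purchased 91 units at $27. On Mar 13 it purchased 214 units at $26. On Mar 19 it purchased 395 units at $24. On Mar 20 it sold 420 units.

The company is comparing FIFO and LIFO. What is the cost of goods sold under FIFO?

FIFO COGS: 91 @ $27 + 214 @ $26 + 115 @ $24 = $10,781
LIFO COGS: 395 @ $24 + 25 @ $26 = $10,130

COGS = $10,781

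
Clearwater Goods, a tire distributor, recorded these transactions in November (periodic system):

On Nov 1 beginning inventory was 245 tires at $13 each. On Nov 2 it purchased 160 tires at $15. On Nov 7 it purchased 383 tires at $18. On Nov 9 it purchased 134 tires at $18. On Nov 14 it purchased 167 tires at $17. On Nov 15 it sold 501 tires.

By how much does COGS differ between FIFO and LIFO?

$1,538

FIFO COGS: 245 @ $13 + 160 @ $15 + 96 @ $18 = $7,313
LIFO COGS: 167 @ $17 + 134 @ $18 + 200 @ $18 = $8,851
Difference = |$7,313 − $8,851| = $1,538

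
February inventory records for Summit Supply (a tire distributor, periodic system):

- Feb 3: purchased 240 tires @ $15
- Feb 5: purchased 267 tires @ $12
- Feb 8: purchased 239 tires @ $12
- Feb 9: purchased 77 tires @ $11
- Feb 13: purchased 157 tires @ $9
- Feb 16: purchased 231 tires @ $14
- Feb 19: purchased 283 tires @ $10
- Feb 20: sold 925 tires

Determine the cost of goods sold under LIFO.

Feb 20, 925 sold [LIFO — newest first]: 283 @ $10 + 231 @ $14 + 157 @ $9 + 77 @ $11 + 177 @ $12 = $10,448
Ending inventory: 240 @ $15 + 267 @ $12 + 62 @ $12 = $7,548
Check: goods available $17,996 = COGS $10,448 + ending $7,548

COGS = $10,448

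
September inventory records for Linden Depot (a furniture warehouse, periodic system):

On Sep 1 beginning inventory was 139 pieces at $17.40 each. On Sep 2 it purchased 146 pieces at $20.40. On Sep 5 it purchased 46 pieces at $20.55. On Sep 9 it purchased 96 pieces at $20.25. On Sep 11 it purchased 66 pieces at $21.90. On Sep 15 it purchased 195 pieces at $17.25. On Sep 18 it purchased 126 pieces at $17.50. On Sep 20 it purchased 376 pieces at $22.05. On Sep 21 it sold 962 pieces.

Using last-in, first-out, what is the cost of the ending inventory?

Ending inventory = $4,234.20

Sep 21, 962 sold [LIFO — newest first]: 376 @ $22.05 + 126 @ $17.50 + 195 @ $17.25 + 66 @ $21.90 + 96 @ $20.25 + 46 @ $20.55 + 57 @ $20.40 = $19,357.05
Ending inventory: 139 @ $17.40 + 89 @ $20.40 = $4,234.20
Check: goods available $23,591.25 = COGS $19,357.05 + ending $4,234.20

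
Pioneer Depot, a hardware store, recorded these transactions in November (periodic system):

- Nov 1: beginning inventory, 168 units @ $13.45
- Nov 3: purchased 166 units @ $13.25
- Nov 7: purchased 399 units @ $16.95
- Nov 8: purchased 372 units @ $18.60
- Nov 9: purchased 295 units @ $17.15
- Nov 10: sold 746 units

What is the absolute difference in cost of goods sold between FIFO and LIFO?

$1,853.55

FIFO COGS: 168 @ $13.45 + 166 @ $13.25 + 399 @ $16.95 + 13 @ $18.60 = $11,463.95
LIFO COGS: 295 @ $17.15 + 372 @ $18.60 + 79 @ $16.95 = $13,317.50
Difference = |$11,463.95 − $13,317.50| = $1,853.55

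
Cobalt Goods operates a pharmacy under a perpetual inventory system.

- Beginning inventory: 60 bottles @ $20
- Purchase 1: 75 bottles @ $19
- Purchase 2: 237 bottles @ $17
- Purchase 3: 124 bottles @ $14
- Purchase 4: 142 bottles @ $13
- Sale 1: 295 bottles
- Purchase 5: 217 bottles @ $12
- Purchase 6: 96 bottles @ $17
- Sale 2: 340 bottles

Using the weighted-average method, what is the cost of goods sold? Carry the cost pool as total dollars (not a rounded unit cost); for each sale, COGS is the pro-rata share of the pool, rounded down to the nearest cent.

COGS = $9,780.62

After Beginning: 60 on hand, pool $1,200.00 (≈ $20.0000 each)
After Purchase 1: 135 on hand, pool $2,625.00 (≈ $19.4444 each)
After Purchase 2: 372 on hand, pool $6,654.00 (≈ $17.8871 each)
After Purchase 3: 496 on hand, pool $8,390.00 (≈ $16.9153 each)
After Purchase 4: 638 on hand, pool $10,236.00 (≈ $16.0439 each)
Sale 1, sell 295: 295/638 × $10,236.00 → $4,732.94
After Purchase 5: 560 on hand, pool $8,107.06 (≈ $14.4769 each)
After Purchase 6: 656 on hand, pool $9,739.06 (≈ $14.8461 each)
Sale 2, sell 340: 340/656 × $9,739.06 → $5,047.68
Total COGS = $4,732.94 + $5,047.68 = $9,780.62
Ending inventory (cost pool remaining) = $4,691.38
Check: goods available $14,472.00 = COGS $9,780.62 + ending $4,691.38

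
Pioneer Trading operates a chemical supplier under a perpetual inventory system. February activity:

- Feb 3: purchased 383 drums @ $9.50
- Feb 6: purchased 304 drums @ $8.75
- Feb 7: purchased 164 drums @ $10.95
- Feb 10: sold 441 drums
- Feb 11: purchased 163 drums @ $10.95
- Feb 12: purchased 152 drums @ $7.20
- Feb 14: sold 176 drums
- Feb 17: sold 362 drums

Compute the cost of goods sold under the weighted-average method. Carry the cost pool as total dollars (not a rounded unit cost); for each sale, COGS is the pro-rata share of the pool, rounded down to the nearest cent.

After Feb 3: 383 on hand, pool $3,638.50 (≈ $9.5000 each)
After Feb 6: 687 on hand, pool $6,298.50 (≈ $9.1681 each)
After Feb 7: 851 on hand, pool $8,094.30 (≈ $9.5115 each)
Feb 10, sell 441: 441/851 × $8,094.30 → $4,194.57
After Feb 11: 573 on hand, pool $5,684.58 (≈ $9.9207 each)
After Feb 12: 725 on hand, pool $6,778.98 (≈ $9.3503 each)
Feb 14, sell 176: 176/725 × $6,778.98 → $1,645.65
Feb 17, sell 362: 362/549 × $5,133.33 → $3,384.81
Total COGS = $4,194.57 + $1,645.65 + $3,384.81 = $9,225.03
Ending inventory (cost pool remaining) = $1,748.52

COGS = $9,225.03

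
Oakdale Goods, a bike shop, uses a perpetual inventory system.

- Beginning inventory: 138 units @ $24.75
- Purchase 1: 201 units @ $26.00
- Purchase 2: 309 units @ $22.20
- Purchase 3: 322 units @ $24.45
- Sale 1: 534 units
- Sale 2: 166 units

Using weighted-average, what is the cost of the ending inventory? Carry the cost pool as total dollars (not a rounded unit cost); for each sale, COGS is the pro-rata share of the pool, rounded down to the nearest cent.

Ending inventory = $6,506.23

After Beginning: 138 on hand, pool $3,415.50 (≈ $24.7500 each)
After Purchase 1: 339 on hand, pool $8,641.50 (≈ $25.4912 each)
After Purchase 2: 648 on hand, pool $15,501.30 (≈ $23.9218 each)
After Purchase 3: 970 on hand, pool $23,374.20 (≈ $24.0971 each)
Sale 1, sell 534: 534/970 × $23,374.20 → $12,867.85
Sale 2, sell 166: 166/436 × $10,506.35 → $4,000.12
Total COGS = $12,867.85 + $4,000.12 = $16,867.97
Ending inventory (cost pool remaining) = $6,506.23
Check: goods available $23,374.20 = COGS $16,867.97 + ending $6,506.23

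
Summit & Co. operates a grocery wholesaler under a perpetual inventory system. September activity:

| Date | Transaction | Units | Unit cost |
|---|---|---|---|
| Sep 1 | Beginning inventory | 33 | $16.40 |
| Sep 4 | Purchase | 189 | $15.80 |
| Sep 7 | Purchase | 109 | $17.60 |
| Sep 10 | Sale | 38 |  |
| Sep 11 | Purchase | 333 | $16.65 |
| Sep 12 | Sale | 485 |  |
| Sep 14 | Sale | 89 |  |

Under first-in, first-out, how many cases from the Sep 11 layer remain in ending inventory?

52

Sep 10, 38 sold [FIFO — oldest first]: 33 @ $16.40 + 5 @ $15.80 = $620.20
Sep 12, 485 sold [FIFO — oldest first]: 184 @ $15.80 + 109 @ $17.60 + 192 @ $16.65 = $8,022.40
Sep 14, 89 sold [FIFO — oldest first]: 89 @ $16.65 = $1,481.85
Total COGS = $620.20 + $8,022.40 + $1,481.85 = $10,124.45
Ending inventory: 52 @ $16.65 = $865.80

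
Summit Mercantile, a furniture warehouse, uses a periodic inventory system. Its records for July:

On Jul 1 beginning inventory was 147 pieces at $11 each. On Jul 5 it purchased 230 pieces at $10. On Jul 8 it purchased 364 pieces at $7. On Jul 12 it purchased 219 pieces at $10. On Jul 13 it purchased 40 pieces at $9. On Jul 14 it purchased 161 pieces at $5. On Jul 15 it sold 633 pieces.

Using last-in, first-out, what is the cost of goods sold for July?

COGS = $4,846

Jul 15, 633 sold [LIFO — newest first]: 161 @ $5 + 40 @ $9 + 219 @ $10 + 213 @ $7 = $4,846
Ending inventory: 147 @ $11 + 230 @ $10 + 151 @ $7 = $4,974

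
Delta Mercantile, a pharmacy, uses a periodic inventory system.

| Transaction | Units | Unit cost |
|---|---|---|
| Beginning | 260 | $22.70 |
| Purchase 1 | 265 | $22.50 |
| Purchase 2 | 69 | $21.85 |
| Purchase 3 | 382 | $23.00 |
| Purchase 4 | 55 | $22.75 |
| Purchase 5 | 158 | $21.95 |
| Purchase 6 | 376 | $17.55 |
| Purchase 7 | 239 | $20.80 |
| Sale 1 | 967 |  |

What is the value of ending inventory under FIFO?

Sale 1 (967) [FIFO — oldest first]: 260 @ $22.70 + 265 @ $22.50 + 69 @ $21.85 + 373 @ $23.00 = $21,951.15
Ending inventory: 9 @ $23.00 + 55 @ $22.75 + 158 @ $21.95 + 376 @ $17.55 + 239 @ $20.80 = $16,496.35
Check: goods available $38,447.50 = COGS $21,951.15 + ending $16,496.35

Ending inventory = $16,496.35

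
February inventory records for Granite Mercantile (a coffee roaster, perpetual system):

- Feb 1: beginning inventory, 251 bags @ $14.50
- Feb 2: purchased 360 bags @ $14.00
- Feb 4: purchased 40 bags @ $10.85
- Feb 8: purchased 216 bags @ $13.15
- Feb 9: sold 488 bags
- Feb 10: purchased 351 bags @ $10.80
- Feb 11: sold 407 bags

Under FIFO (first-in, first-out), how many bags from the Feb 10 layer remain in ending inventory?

Feb 9, 488 sold [FIFO — oldest first]: 251 @ $14.50 + 237 @ $14.00 = $6,957.50
Feb 11, 407 sold [FIFO — oldest first]: 123 @ $14.00 + 40 @ $10.85 + 216 @ $13.15 + 28 @ $10.80 = $5,298.80
Total COGS = $6,957.50 + $5,298.80 = $12,256.30
Ending inventory: 323 @ $10.80 = $3,488.40

323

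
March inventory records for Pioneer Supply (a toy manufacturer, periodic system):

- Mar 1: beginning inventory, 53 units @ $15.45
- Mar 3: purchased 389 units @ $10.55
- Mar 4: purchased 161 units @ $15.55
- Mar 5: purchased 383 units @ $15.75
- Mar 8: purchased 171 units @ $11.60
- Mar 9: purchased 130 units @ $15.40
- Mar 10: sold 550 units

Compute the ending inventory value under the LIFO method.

Ending inventory = $9,536.85

Mar 10, 550 sold [LIFO — newest first]: 130 @ $15.40 + 171 @ $11.60 + 249 @ $15.75 = $7,907.35
Ending inventory: 53 @ $15.45 + 389 @ $10.55 + 161 @ $15.55 + 134 @ $15.75 = $9,536.85
Check: goods available $17,444.20 = COGS $7,907.35 + ending $9,536.85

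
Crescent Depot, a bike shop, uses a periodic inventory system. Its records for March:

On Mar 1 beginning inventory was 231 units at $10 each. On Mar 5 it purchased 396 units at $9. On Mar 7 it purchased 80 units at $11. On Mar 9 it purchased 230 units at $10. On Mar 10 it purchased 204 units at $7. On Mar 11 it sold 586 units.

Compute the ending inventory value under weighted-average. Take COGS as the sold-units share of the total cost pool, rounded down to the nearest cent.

Mar 11, sell 586: 586/1141 × $10,482.00 → $5,383.39
Ending inventory (cost pool remaining) = $5,098.61

Ending inventory = $5,098.61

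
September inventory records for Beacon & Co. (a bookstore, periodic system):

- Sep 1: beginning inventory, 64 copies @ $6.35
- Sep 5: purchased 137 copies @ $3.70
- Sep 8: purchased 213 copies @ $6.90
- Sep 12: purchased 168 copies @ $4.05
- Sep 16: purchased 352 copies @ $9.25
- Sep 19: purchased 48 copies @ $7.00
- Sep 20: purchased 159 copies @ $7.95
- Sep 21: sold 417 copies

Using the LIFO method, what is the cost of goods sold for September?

COGS = $3,542.55

Sep 21, 417 sold [LIFO — newest first]: 159 @ $7.95 + 48 @ $7.00 + 210 @ $9.25 = $3,542.55
Ending inventory: 64 @ $6.35 + 137 @ $3.70 + 213 @ $6.90 + 168 @ $4.05 + 142 @ $9.25 = $4,376.90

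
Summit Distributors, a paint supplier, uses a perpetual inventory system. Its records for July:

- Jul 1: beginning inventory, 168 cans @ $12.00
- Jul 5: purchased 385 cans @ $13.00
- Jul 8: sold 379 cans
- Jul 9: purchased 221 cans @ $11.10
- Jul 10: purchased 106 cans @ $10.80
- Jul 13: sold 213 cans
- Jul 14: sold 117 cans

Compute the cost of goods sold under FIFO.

COGS = $8,752.60

Jul 8, 379 sold [FIFO — oldest first]: 168 @ $12.00 + 211 @ $13.00 = $4,759.00
Jul 13, 213 sold [FIFO — oldest first]: 174 @ $13.00 + 39 @ $11.10 = $2,694.90
Jul 14, 117 sold [FIFO — oldest first]: 117 @ $11.10 = $1,298.70
Total COGS = $4,759.00 + $2,694.90 + $1,298.70 = $8,752.60
Ending inventory: 65 @ $11.10 + 106 @ $10.80 = $1,866.30
Check: goods available $10,618.90 = COGS $8,752.60 + ending $1,866.30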